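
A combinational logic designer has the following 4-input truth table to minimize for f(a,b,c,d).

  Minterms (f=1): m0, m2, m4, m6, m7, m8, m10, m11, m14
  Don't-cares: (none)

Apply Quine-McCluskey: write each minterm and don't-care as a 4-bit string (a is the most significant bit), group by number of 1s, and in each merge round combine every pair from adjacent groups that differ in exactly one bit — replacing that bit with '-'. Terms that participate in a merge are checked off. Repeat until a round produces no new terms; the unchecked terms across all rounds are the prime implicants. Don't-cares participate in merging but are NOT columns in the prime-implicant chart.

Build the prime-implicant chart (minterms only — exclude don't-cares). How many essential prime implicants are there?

Round 0: 0000✓ 0010✓ 0100✓ 0110✓ 0111✓ 1000✓ 1010✓ 1011✓ 1110✓
Round 1: -000✓ -010✓ -110✓ 0-00✓ 0-10✓ 00-0✓ 01-0✓ 011- 1-10✓ 10-0✓ 101-
Round 2: --10 -0-0 0--0
PIs = {--10, -0-0, 0--0, 011-, 101-}
Coverage chart:
  m0: -0-0,0--0
  m2: --10,-0-0,0--0
  m4: 0--0 ←essential
  m6: --10,0--0,011-
  m7: 011- ←essential
  m8: -0-0 ←essential
  m10: --10,-0-0,101-
  m11: 101- ←essential
  m14: --10 ←essential
Essential: --10, -0-0, 0--0, 011-, 101-

5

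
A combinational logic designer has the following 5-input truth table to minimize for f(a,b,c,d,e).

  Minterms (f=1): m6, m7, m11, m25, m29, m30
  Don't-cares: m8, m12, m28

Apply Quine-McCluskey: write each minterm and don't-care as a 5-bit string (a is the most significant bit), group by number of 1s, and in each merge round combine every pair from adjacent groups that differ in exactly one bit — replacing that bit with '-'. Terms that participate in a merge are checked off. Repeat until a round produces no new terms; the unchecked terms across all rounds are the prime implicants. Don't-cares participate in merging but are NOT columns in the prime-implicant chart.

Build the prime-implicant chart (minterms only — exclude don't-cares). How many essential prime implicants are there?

[col 0] 00110*, 00111*, 01000*, 01011, 01100*, 11001*, 11100*, 11101*, 11110*
[col 1] -1100, 0011-, 01-00, 11-01, 111-0, 1110-
Prime implicants: -1100, 0011-, 01-00, 01011, 11-01, 111-0, 1110-
PI chart (minterm → PIs covering it):
  6 | 0011-  (sole → essential)
  7 | 0011-  (sole → essential)
  11 | 01011  (sole → essential)
  25 | 11-01  (sole → essential)
  29 | 11-01,1110-
  30 | 111-0  (sole → essential)
Essential prime implicants: 0011-, 01011, 11-01, 111-0

4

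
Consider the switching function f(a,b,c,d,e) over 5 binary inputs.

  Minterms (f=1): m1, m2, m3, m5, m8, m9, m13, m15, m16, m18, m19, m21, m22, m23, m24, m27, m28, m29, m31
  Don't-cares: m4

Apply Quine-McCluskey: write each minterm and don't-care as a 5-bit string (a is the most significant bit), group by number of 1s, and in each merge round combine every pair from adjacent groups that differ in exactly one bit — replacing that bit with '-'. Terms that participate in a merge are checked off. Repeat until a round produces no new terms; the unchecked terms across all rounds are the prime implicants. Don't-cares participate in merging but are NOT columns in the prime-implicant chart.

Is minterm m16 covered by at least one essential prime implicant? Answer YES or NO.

Round 0: 00001✓ 00010✓ 00011✓ 00100✓ 00101✓ 01000✓ 01001✓ 01101✓ 01111✓ 10000✓ 10010✓ 10011✓ 10101✓ 10110✓ 10111✓ 11000✓ 11011✓ 11100✓ 11101✓ 11111✓
Round 1: -0010✓ -0011✓ -0101✓ -1000 -1101✓ -1111✓ 0-001✓ 0-101✓ 00-01✓ 000-1 0001-✓ 0010- 01-01✓ 0100- 011-1✓ 1-000 1-011✓ 1-101✓ 1-111✓ 10-10✓ 10-11✓ 100-0 1001-✓ 101-1✓ 1011-✓ 11-00 11-11✓ 111-1✓ 1110-
Round 2: --101 -001- -11-1 0--01 1--11 1-1-1 10-1-
PIs = {--101, -001-, -1000, -11-1, 0--01, 000-1, 0010-, 0100-, 1--11, 1-000, 1-1-1, 10-1-, 100-0, 11-00, 1110-}
Coverage chart:
  m1: 0--01,000-1
  m2: -001- ←essential
  m3: -001-,000-1
  m5: --101,0--01,0010-
  m8: -1000,0100-
  m9: 0--01,0100-
  m13: --101,-11-1,0--01
  m15: -11-1 ←essential
  m16: 1-000,100-0
  m18: -001-,10-1-,100-0
  m19: -001-,1--11,10-1-
  m21: --101,1-1-1
  m22: 10-1- ←essential
  m23: 1--11,1-1-1,10-1-
  m24: -1000,1-000,11-00
  m27: 1--11 ←essential
  m28: 11-00,1110-
  m29: --101,-11-1,1-1-1,1110-
  m31: -11-1,1--11,1-1-1
Essential: -001-, -11-1, 1--11, 10-1-

NO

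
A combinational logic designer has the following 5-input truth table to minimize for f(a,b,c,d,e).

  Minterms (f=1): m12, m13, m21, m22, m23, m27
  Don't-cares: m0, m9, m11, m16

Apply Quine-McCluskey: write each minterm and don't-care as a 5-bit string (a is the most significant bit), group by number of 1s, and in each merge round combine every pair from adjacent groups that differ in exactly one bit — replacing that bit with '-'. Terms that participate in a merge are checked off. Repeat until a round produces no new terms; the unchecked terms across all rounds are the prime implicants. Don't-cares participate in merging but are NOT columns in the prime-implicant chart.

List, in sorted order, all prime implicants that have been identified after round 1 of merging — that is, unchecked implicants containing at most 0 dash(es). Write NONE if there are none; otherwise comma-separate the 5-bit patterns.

NONE

[col 0] 00000*, 01001*, 01011*, 01100*, 01101*, 10000*, 10101*, 10110*, 10111*, 11011*
[col 1] -0000, -1011, 01-01, 010-1, 0110-, 101-1, 1011-
Prime implicants: -0000, -1011, 01-01, 010-1, 0110-, 101-1, 1011-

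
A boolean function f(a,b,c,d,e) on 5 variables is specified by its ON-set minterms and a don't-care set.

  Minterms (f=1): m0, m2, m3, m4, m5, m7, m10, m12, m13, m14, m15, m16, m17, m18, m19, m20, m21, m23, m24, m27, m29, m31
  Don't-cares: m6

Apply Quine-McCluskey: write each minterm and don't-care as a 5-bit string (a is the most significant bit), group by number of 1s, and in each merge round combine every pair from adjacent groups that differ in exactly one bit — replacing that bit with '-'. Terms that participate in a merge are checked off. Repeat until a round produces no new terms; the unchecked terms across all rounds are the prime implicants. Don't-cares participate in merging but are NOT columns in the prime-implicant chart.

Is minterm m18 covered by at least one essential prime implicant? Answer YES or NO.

[col 0] 00000*, 00010*, 00011*, 00100*, 00101*, 00110*, 00111*, 01010*, 01100*, 01101*, 01110*, 01111*, 10000*, 10001*, 10010*, 10011*, 10100*, 10101*, 10111*, 11000*, 11011*, 11101*, 11111*
[col 1] -0000*, -0010*, -0011*, -0100*, -0101*, -0111*, -1101*, -1111*, 0-010*, 0-100*, 0-101*, 0-110*, 0-111*, 00-00*, 00-10*, 00-11*, 000-0*, 0001-*, 001-0*, 001-1*, 0010-*, 0011-*, 01-10*, 011-0*, 011-1*, 0110-*, 0111-*, 1-000, 1-011*, 1-101*, 1-111*, 10-00*, 10-01*, 10-11*, 100-0*, 100-1*, 1000-*, 1001-*, 101-1*, 1010-*, 11-11*, 111-1*
[col 2] --101*, --111*, -0-00, -0-11, -00-0, -001-, -01-1*, -010-, -11-1*, 0--10, 0-1-0*, 0-1-1*, 0-10-*, 0-11-*, 00--0, 00-1-, 001--*, 011--*, 1--11, 1-1-1*, 10--1, 10-0-, 100--
[col 3] --1-1, 0-1--
Prime implicants: --1-1, -0-00, -0-11, -00-0, -001-, -010-, 0--10, 0-1--, 00--0, 00-1-, 1--11, 1-000, 10--1, 10-0-, 100--
PI chart (minterm → PIs covering it):
  0 | -0-00,-00-0,00--0
  2 | -00-0,-001-,0--10,00--0,00-1-
  3 | -0-11,-001-,00-1-
  4 | -0-00,-010-,0-1--,00--0
  5 | --1-1,-010-,0-1--
  7 | --1-1,-0-11,0-1--,00-1-
  10 | 0--10  (sole → essential)
  12 | 0-1--  (sole → essential)
  13 | --1-1,0-1--
  14 | 0--10,0-1--
  15 | --1-1,0-1--
  16 | -0-00,-00-0,1-000,10-0-,100--
  17 | 10--1,10-0-,100--
  18 | -00-0,-001-,100--
  19 | -0-11,-001-,1--11,10--1,100--
  20 | -0-00,-010-,10-0-
  21 | --1-1,-010-,10--1,10-0-
  23 | --1-1,-0-11,1--11,10--1
  24 | 1-000  (sole → essential)
  27 | 1--11  (sole → essential)
  29 | --1-1  (sole → essential)
  31 | --1-1,1--11
Essential prime implicants: --1-1, 0--10, 0-1--, 1--11, 1-000

NO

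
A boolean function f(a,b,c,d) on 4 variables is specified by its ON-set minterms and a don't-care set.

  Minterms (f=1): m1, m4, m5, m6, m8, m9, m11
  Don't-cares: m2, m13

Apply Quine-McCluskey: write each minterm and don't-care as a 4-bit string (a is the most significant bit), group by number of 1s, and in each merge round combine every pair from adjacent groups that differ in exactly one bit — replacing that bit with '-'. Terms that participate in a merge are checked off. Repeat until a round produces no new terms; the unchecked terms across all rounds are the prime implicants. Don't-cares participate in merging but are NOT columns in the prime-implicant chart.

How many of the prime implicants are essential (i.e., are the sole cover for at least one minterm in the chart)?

3

Round 0: 0001✓ 0010✓ 0100✓ 0101✓ 0110✓ 1000✓ 1001✓ 1011✓ 1101✓
Round 1: -001✓ -101✓ 0-01✓ 0-10 01-0 010- 1-01✓ 10-1 100-
Round 2: --01
PIs = {--01, 0-10, 01-0, 010-, 10-1, 100-}
Coverage chart:
  m1: --01 ←essential
  m4: 01-0,010-
  m5: --01,010-
  m6: 0-10,01-0
  m8: 100- ←essential
  m9: --01,10-1,100-
  m11: 10-1 ←essential
Essential: --01, 10-1, 100-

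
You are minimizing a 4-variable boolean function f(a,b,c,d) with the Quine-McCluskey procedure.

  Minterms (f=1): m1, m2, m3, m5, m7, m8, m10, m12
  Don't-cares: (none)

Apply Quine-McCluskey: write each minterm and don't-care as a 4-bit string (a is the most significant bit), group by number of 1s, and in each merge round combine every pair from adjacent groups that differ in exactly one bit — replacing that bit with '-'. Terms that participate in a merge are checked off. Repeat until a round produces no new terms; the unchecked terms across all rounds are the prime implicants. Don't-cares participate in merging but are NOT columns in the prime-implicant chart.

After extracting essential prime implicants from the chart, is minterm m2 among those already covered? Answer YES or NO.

NO

size-2^0 implicants → 0001(✓)  0010(✓)  0011(✓)  0101(✓)  0111(✓)  1000(✓)  1010(✓)  1100(✓)
size-2^1 implicants → -010  0-01(✓)  0-11(✓)  00-1(✓)  001-  01-1(✓)  1-00  10-0
size-2^2 implicants → 0--1
Unchecked terms (primes): -010, 0--1, 001-, 1-00, 10-0
Minterm coverage:
  m1 ⊆ 0--1 [E]
  m2 ⊆ -010,001-
  m3 ⊆ 0--1,001-
  m5 ⊆ 0--1 [E]
  m7 ⊆ 0--1 [E]
  m8 ⊆ 1-00,10-0
  m10 ⊆ -010,10-0
  m12 ⊆ 1-00 [E]
E = {0--1, 1-00}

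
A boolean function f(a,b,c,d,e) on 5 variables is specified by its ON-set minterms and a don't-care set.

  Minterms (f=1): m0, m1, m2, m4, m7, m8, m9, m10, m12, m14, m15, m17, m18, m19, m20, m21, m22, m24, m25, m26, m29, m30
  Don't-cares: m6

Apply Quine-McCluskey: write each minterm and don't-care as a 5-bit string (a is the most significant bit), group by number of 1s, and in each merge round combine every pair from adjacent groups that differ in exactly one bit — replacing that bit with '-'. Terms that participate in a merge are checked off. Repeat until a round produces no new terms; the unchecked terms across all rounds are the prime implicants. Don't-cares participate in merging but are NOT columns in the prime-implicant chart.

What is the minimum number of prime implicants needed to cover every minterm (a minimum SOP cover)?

8

size-2^0 implicants → 00000(✓)  00001(✓)  00010(✓)  00100(✓)  00110(✓)  00111(✓)  01000(✓)  01001(✓)  01010(✓)  01100(✓)  01110(✓)  01111(✓)  10001(✓)  10010(✓)  10011(✓)  10100(✓)  10101(✓)  10110(✓)  11000(✓)  11001(✓)  11010(✓)  11101(✓)  11110(✓)
size-2^1 implicants → -0001(✓)  -0010(✓)  -0100(✓)  -0110(✓)  -1000(✓)  -1001(✓)  -1010(✓)  -1110(✓)  0-000(✓)  0-001(✓)  0-010(✓)  0-100(✓)  0-110(✓)  0-111(✓)  00-00(✓)  00-10(✓)  000-0(✓)  0000-(✓)  001-0(✓)  0011-(✓)  01-00(✓)  01-10(✓)  010-0(✓)  0100-(✓)  011-0(✓)  0111-(✓)  1-001(✓)  1-010(✓)  1-101(✓)  1-110(✓)  10-01(✓)  10-10(✓)  100-1  1001-  101-0(✓)  1010-  11-01(✓)  11-10(✓)  110-0(✓)  1100-(✓)
size-2^2 implicants → --001  --010(✓)  --110(✓)  -0-10(✓)  -01-0  -1-10(✓)  -10-0  -100-  0--00(✓)  0--10(✓)  0-0-0(✓)  0-00-  0-1-0(✓)  0-11-  00--0(✓)  01--0(✓)  1--01  1--10(✓)
size-2^3 implicants → ---10  0---0
Unchecked terms (primes): ---10, --001, -01-0, -10-0, -100-, 0---0, 0-00-, 0-11-, 1--01, 100-1, 1001-, 1010-
Minterm coverage:
  m0 ⊆ 0---0,0-00-
  m1 ⊆ --001,0-00-
  m2 ⊆ ---10,0---0
  m4 ⊆ -01-0,0---0
  m7 ⊆ 0-11- [E]
  m8 ⊆ -10-0,-100-,0---0,0-00-
  m9 ⊆ --001,-100-,0-00-
  m10 ⊆ ---10,-10-0,0---0
  m12 ⊆ 0---0 [E]
  m14 ⊆ ---10,0---0,0-11-
  m15 ⊆ 0-11- [E]
  m17 ⊆ --001,1--01,100-1
  m18 ⊆ ---10,1001-
  m19 ⊆ 100-1,1001-
  m20 ⊆ -01-0,1010-
  m21 ⊆ 1--01,1010-
  m22 ⊆ ---10,-01-0
  m24 ⊆ -10-0,-100-
  m25 ⊆ --001,-100-,1--01
  m26 ⊆ ---10,-10-0
  m29 ⊆ 1--01 [E]
  m30 ⊆ ---10 [E]
E = {---10, 0---0, 0-11-, 1--01}
Petrick residual → --001, -01-0, -10-0, 100-1
Cover = de' + c'd'e + b'ce' + bc'e' + a'e' + a'cd + ad'e + ab'c'e  |cover|=8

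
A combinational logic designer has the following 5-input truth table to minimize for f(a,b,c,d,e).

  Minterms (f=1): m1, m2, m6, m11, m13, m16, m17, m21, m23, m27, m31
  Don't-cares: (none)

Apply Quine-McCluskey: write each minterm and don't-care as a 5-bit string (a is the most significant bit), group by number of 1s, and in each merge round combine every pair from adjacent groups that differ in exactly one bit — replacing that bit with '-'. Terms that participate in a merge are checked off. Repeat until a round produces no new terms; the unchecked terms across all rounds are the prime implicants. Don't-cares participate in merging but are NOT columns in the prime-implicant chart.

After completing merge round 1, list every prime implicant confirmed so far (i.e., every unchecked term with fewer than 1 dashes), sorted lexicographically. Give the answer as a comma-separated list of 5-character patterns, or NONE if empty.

[col 0] 00001*, 00010*, 00110*, 01011*, 01101, 10000*, 10001*, 10101*, 10111*, 11011*, 11111*
[col 1] -0001, -1011, 00-10, 1-111, 10-01, 1000-, 101-1, 11-11
Prime implicants: -0001, -1011, 00-10, 01101, 1-111, 10-01, 1000-, 101-1, 11-11

01101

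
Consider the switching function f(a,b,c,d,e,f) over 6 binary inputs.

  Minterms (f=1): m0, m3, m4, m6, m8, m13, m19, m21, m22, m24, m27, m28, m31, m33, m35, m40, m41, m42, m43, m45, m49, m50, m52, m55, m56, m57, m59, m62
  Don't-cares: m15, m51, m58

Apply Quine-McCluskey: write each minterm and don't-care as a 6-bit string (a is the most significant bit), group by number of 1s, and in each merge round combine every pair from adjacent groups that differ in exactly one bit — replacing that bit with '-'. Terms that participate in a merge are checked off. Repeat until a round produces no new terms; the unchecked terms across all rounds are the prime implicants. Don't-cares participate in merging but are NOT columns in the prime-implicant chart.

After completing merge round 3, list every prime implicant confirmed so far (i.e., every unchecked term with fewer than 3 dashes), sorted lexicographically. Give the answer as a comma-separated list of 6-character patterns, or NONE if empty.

--0011, --1000, -01101, -1-011, 0-0110, 0-1111, 00-000, 000-00, 0001-0, 0011-1, 010101, 011-00, 011-11, 101-01, 11-01-, 110-11, 110100, 111-10

Round 0: 000000✓ 000011✓ 000100✓ 000110✓ 001000✓ 001101✓ 001111✓ 010011✓ 010101 010110✓ 011000✓ 011011✓ 011100✓ 011111✓ 100001✓ 100011✓ 101000✓ 101001✓ 101010✓ 101011✓ 101101✓ 110001✓ 110010✓ 110011✓ 110100 110111✓ 111000✓ 111001✓ 111010✓ 111011✓ 111110✓
Round 1: -00011✓ -01000✓ -01101 -10011✓ -11000✓ -11011✓ 0-0011✓ 0-0110 0-1000✓ 0-1111 00-000 000-00 0001-0 0011-1 01-011✓ 011-00 011-11 1-0001✓ 1-0011✓ 1-1000✓ 1-1001✓ 1-1010✓ 1-1011✓ 10-001✓ 10-011✓ 1000-1✓ 101-01 1010-0✓ 1010-1✓ 10100-✓ 10101-✓ 11-001✓ 11-010✓ 11-011✓ 110-11 1100-1✓ 11001-✓ 111-10 1110-0✓ 1110-1✓ 11100-✓ 11101-✓
Round 2: --0011 --1000 -1-011 1--001✓ 1--011✓ 1-00-1✓ 1-10-0✓ 1-10-1✓ 1-100-✓ 1-101-✓ 10-0-1✓ 1010--✓ 11-0-1✓ 11-01- 1110--✓
Round 3: 1--0-1 1-10--
PIs = {--0011, --1000, -01101, -1-011, 0-0110, 0-1111, 00-000, 000-00, 0001-0, 0011-1, 010101, 011-00, 011-11, 1--0-1, 1-10--, 101-01, 11-01-, 110-11, 110100, 111-10}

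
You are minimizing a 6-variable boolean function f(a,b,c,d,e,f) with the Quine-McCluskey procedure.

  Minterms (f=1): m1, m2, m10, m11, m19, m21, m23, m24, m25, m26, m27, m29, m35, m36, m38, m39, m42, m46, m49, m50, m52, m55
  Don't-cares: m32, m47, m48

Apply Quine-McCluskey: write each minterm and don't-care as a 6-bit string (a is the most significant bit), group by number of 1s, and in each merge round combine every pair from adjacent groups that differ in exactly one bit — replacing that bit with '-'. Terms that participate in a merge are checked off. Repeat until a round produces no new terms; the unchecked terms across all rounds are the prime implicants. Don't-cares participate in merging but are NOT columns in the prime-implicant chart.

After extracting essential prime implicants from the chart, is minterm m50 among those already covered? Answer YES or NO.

YES

size-2^0 implicants → 000001  000010(✓)  001010(✓)  001011(✓)  010011(✓)  010101(✓)  010111(✓)  011000(✓)  011001(✓)  011010(✓)  011011(✓)  011101(✓)  100000(✓)  100011(✓)  100100(✓)  100110(✓)  100111(✓)  101010(✓)  101110(✓)  101111(✓)  110000(✓)  110001(✓)  110010(✓)  110100(✓)  110111(✓)
size-2^1 implicants → -01010  -10111  0-1010(✓)  0-1011(✓)  00-010  00101-(✓)  01-011  01-101  010-11  0101-1  011-01  0110-0(✓)  0110-1(✓)  01100-(✓)  01101-(✓)  1-0000(✓)  1-0100(✓)  1-0111  10-110(✓)  10-111(✓)  100-00(✓)  100-11  1001-0  10011-(✓)  101-10  10111-(✓)  110-00(✓)  1100-0  11000-
size-2^2 implicants → 0-101-  0110--  1-0-00  10-11-
Unchecked terms (primes): -01010, -10111, 0-101-, 00-010, 000001, 01-011, 01-101, 010-11, 0101-1, 011-01, 0110--, 1-0-00, 1-0111, 10-11-, 100-11, 1001-0, 101-10, 1100-0, 11000-
Minterm coverage:
  m1 ⊆ 000001 [E]
  m2 ⊆ 00-010 [E]
  m10 ⊆ -01010,0-101-,00-010
  m11 ⊆ 0-101- [E]
  m19 ⊆ 01-011,010-11
  m21 ⊆ 01-101,0101-1
  m23 ⊆ -10111,010-11,0101-1
  m24 ⊆ 0110-- [E]
  m25 ⊆ 011-01,0110--
  m26 ⊆ 0-101-,0110--
  m27 ⊆ 0-101-,01-011,0110--
  m29 ⊆ 01-101,011-01
  m35 ⊆ 100-11 [E]
  m36 ⊆ 1-0-00,1001-0
  m38 ⊆ 10-11-,1001-0
  m39 ⊆ 1-0111,10-11-,100-11
  m42 ⊆ -01010,101-10
  m46 ⊆ 10-11-,101-10
  m49 ⊆ 11000- [E]
  m50 ⊆ 1100-0 [E]
  m52 ⊆ 1-0-00 [E]
  m55 ⊆ -10111,1-0111
E = {0-101-, 00-010, 000001, 0110--, 1-0-00, 100-11, 1100-0, 11000-}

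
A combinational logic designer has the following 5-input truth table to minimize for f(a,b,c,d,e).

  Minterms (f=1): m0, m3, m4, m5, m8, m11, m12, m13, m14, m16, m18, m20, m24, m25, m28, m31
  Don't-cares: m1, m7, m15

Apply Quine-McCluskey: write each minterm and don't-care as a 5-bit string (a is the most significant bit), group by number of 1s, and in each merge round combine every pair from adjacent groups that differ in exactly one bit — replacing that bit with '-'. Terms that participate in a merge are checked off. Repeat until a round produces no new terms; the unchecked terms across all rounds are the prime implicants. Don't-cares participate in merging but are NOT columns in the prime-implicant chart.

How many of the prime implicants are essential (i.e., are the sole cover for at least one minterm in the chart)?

6

size-2^0 implicants → 00000(✓)  00001(✓)  00011(✓)  00100(✓)  00101(✓)  00111(✓)  01000(✓)  01011(✓)  01100(✓)  01101(✓)  01110(✓)  01111(✓)  10000(✓)  10010(✓)  10100(✓)  11000(✓)  11001(✓)  11100(✓)  11111(✓)
size-2^1 implicants → -0000(✓)  -0100(✓)  -1000(✓)  -1100(✓)  -1111  0-000(✓)  0-011(✓)  0-100(✓)  0-101(✓)  0-111(✓)  00-00(✓)  00-01(✓)  00-11(✓)  000-1(✓)  0000-(✓)  001-1(✓)  0010-(✓)  01-00(✓)  01-11(✓)  011-0(✓)  011-1(✓)  0110-(✓)  0111-(✓)  1-000(✓)  1-100(✓)  10-00(✓)  100-0  11-00(✓)  1100-
size-2^2 implicants → --000(✓)  --100(✓)  -0-00(✓)  -1-00(✓)  0--00(✓)  0--11  0-1-1  0-10-  00--1  00-0-  011--  1--00(✓)
size-2^3 implicants → ---00
Unchecked terms (primes): ---00, -1111, 0--11, 0-1-1, 0-10-, 00--1, 00-0-, 011--, 100-0, 1100-
Minterm coverage:
  m0 ⊆ ---00,00-0-
  m3 ⊆ 0--11,00--1
  m4 ⊆ ---00,0-10-,00-0-
  m5 ⊆ 0-1-1,0-10-,00--1,00-0-
  m8 ⊆ ---00 [E]
  m11 ⊆ 0--11 [E]
  m12 ⊆ ---00,0-10-,011--
  m13 ⊆ 0-1-1,0-10-,011--
  m14 ⊆ 011-- [E]
  m16 ⊆ ---00,100-0
  m18 ⊆ 100-0 [E]
  m20 ⊆ ---00 [E]
  m24 ⊆ ---00,1100-
  m25 ⊆ 1100- [E]
  m28 ⊆ ---00 [E]
  m31 ⊆ -1111 [E]
E = {---00, -1111, 0--11, 011--, 100-0, 1100-}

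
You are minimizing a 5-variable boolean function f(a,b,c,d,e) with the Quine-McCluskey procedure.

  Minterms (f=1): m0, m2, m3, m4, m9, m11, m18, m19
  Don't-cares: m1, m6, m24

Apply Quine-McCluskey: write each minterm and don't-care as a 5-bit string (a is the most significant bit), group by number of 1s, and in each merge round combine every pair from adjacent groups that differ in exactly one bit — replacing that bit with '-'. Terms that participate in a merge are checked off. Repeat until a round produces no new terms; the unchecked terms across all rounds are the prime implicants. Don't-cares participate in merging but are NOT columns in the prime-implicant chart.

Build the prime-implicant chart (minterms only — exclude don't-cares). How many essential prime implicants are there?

[col 0] 00000*, 00001*, 00010*, 00011*, 00100*, 00110*, 01001*, 01011*, 10010*, 10011*, 11000
[col 1] -0010*, -0011*, 0-001*, 0-011*, 00-00*, 00-10*, 000-0*, 000-1*, 0000-*, 0001-*, 001-0*, 010-1*, 1001-*
[col 2] -001-, 0-0-1, 00--0, 000--
Prime implicants: -001-, 0-0-1, 00--0, 000--, 11000
PI chart (minterm → PIs covering it):
  0 | 00--0,000--
  2 | -001-,00--0,000--
  3 | -001-,0-0-1,000--
  4 | 00--0  (sole → essential)
  9 | 0-0-1  (sole → essential)
  11 | 0-0-1  (sole → essential)
  18 | -001-  (sole → essential)
  19 | -001-  (sole → essential)
Essential prime implicants: -001-, 0-0-1, 00--0

3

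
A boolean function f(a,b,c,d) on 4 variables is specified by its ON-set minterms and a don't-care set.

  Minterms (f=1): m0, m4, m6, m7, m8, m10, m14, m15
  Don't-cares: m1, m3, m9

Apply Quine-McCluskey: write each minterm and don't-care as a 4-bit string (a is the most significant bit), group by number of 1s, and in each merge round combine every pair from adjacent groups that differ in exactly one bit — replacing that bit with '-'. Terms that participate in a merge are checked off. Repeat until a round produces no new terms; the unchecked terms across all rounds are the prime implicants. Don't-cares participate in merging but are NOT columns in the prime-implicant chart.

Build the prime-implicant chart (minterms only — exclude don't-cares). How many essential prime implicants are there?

1

[col 0] 0000*, 0001*, 0011*, 0100*, 0110*, 0111*, 1000*, 1001*, 1010*, 1110*, 1111*
[col 1] -000*, -001*, -110*, -111*, 0-00, 0-11, 00-1, 000-*, 01-0, 011-*, 1-10, 10-0, 100-*, 111-*
[col 2] -00-, -11-
Prime implicants: -00-, -11-, 0-00, 0-11, 00-1, 01-0, 1-10, 10-0
PI chart (minterm → PIs covering it):
  0 | -00-,0-00
  4 | 0-00,01-0
  6 | -11-,01-0
  7 | -11-,0-11
  8 | -00-,10-0
  10 | 1-10,10-0
  14 | -11-,1-10
  15 | -11-  (sole → essential)
Essential prime implicants: -11-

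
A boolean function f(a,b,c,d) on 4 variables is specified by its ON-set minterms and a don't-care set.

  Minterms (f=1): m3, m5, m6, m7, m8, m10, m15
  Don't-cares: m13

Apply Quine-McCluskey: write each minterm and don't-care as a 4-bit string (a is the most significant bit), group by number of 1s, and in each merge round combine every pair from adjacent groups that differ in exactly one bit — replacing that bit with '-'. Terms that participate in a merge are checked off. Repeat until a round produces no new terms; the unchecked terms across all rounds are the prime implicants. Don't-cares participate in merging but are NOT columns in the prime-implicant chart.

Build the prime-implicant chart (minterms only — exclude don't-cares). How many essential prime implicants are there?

4

[col 0] 0011*, 0101*, 0110*, 0111*, 1000*, 1010*, 1101*, 1111*
[col 1] -101*, -111*, 0-11, 01-1*, 011-, 10-0, 11-1*
[col 2] -1-1
Prime implicants: -1-1, 0-11, 011-, 10-0
PI chart (minterm → PIs covering it):
  3 | 0-11  (sole → essential)
  5 | -1-1  (sole → essential)
  6 | 011-  (sole → essential)
  7 | -1-1,0-11,011-
  8 | 10-0  (sole → essential)
  10 | 10-0  (sole → essential)
  15 | -1-1  (sole → essential)
Essential prime implicants: -1-1, 0-11, 011-, 10-0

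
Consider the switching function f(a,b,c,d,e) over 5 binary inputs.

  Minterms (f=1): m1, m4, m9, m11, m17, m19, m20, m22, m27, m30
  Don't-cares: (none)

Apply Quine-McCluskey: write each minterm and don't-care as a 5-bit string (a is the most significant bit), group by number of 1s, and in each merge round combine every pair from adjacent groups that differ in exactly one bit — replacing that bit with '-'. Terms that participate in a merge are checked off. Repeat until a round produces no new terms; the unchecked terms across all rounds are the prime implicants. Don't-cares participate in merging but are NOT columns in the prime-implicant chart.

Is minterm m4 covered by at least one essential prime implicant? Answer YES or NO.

Round 0: 00001✓ 00100✓ 01001✓ 01011✓ 10001✓ 10011✓ 10100✓ 10110✓ 11011✓ 11110✓
Round 1: -0001 -0100 -1011 0-001 010-1 1-011 1-110 100-1 101-0
PIs = {-0001, -0100, -1011, 0-001, 010-1, 1-011, 1-110, 100-1, 101-0}
Coverage chart:
  m1: -0001,0-001
  m4: -0100 ←essential
  m9: 0-001,010-1
  m11: -1011,010-1
  m17: -0001,100-1
  m19: 1-011,100-1
  m20: -0100,101-0
  m22: 1-110,101-0
  m27: -1011,1-011
  m30: 1-110 ←essential
Essential: -0100, 1-110

YES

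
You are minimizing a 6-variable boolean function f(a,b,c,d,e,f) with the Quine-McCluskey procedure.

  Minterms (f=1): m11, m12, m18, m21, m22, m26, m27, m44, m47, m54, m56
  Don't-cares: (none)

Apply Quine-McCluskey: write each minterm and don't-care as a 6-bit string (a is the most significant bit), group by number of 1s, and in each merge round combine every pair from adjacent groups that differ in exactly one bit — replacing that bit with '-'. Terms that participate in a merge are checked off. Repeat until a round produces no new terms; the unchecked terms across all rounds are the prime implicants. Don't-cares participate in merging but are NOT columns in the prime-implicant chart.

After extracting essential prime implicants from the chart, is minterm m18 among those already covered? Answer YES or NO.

[col 0] 001011*, 001100*, 010010*, 010101, 010110*, 011010*, 011011*, 101100*, 101111, 110110*, 111000
[col 1] -01100, -10110, 0-1011, 01-010, 010-10, 01101-
Prime implicants: -01100, -10110, 0-1011, 01-010, 010-10, 010101, 01101-, 101111, 111000
PI chart (minterm → PIs covering it):
  11 | 0-1011  (sole → essential)
  12 | -01100  (sole → essential)
  18 | 01-010,010-10
  21 | 010101  (sole → essential)
  22 | -10110,010-10
  26 | 01-010,01101-
  27 | 0-1011,01101-
  44 | -01100  (sole → essential)
  47 | 101111  (sole → essential)
  54 | -10110  (sole → essential)
  56 | 111000  (sole → essential)
Essential prime implicants: -01100, -10110, 0-1011, 010101, 101111, 111000

NO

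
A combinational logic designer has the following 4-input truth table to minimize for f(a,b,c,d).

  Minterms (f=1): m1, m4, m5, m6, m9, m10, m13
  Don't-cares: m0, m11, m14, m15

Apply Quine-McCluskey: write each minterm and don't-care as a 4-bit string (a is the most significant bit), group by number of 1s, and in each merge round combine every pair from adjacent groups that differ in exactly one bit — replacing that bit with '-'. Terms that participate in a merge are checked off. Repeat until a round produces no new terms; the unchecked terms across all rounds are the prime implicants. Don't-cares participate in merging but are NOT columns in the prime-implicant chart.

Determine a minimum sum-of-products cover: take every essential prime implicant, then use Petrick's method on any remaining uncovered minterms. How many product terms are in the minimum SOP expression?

3

size-2^0 implicants → 0000(✓)  0001(✓)  0100(✓)  0101(✓)  0110(✓)  1001(✓)  1010(✓)  1011(✓)  1101(✓)  1110(✓)  1111(✓)
size-2^1 implicants → -001(✓)  -101(✓)  -110  0-00(✓)  0-01(✓)  000-(✓)  01-0  010-(✓)  1-01(✓)  1-10(✓)  1-11(✓)  10-1(✓)  101-(✓)  11-1(✓)  111-(✓)
size-2^2 implicants → --01  0-0-  1--1  1-1-
Unchecked terms (primes): --01, -110, 0-0-, 01-0, 1--1, 1-1-
Minterm coverage:
  m1 ⊆ --01,0-0-
  m4 ⊆ 0-0-,01-0
  m5 ⊆ --01,0-0-
  m6 ⊆ -110,01-0
  m9 ⊆ --01,1--1
  m10 ⊆ 1-1- [E]
  m13 ⊆ --01,1--1
E = {1-1-}
Petrick residual → --01, 01-0
Cover = c'd + a'bd' + ac  |cover|=3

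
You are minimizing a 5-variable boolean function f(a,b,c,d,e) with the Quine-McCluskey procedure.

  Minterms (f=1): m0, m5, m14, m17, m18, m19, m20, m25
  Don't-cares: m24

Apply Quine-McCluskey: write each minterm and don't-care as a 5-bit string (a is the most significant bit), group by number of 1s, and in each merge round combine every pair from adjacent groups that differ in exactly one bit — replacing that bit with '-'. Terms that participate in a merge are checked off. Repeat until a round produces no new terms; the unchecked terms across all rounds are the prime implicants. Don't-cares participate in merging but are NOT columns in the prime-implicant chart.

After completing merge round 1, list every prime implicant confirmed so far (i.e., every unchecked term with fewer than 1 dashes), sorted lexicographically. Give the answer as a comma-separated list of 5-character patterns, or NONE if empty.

00000, 00101, 01110, 10100

size-2^0 implicants → 00000  00101  01110  10001(✓)  10010(✓)  10011(✓)  10100  11000(✓)  11001(✓)
size-2^1 implicants → 1-001  100-1  1001-  1100-
Unchecked terms (primes): 00000, 00101, 01110, 1-001, 100-1, 1001-, 10100, 1100-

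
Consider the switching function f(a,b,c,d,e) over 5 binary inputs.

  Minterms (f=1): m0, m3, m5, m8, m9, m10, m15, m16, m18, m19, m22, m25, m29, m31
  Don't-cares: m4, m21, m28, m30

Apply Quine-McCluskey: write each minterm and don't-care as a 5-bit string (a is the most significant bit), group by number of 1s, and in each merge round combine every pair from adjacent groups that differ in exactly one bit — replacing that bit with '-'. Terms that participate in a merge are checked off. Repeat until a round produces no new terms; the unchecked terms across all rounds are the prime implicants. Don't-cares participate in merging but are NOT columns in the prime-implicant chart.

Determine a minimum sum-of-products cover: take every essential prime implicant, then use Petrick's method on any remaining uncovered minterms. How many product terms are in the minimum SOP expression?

Round 0: 00000✓ 00011✓ 00100✓ 00101✓ 01000✓ 01001✓ 01010✓ 01111✓ 10000✓ 10010✓ 10011✓ 10101✓ 10110✓ 11001✓ 11100✓ 11101✓ 11110✓ 11111✓
Round 1: -0000 -0011 -0101 -1001 -1111 0-000 00-00 0010- 010-0 0100- 1-101 1-110 10-10 100-0 1001- 11-01 111-0✓ 111-1✓ 1110-✓ 1111-✓
Round 2: 111--
PIs = {-0000, -0011, -0101, -1001, -1111, 0-000, 00-00, 0010-, 010-0, 0100-, 1-101, 1-110, 10-10, 100-0, 1001-, 11-01, 111--}
Coverage chart:
  m0: -0000,0-000,00-00
  m3: -0011 ←essential
  m5: -0101,0010-
  m8: 0-000,010-0,0100-
  m9: -1001,0100-
  m10: 010-0 ←essential
  m15: -1111 ←essential
  m16: -0000,100-0
  m18: 10-10,100-0,1001-
  m19: -0011,1001-
  m22: 1-110,10-10
  m25: -1001,11-01
  m29: 1-101,11-01,111--
  m31: -1111,111--
Essential: -0011, -1111, 010-0
Petrick residual → -0000, -0101, -1001, 1-101, 10-10
Min cover (8 terms): b'c'd'e' + b'c'de + b'cd'e + bc'd'e + bcde + a'bc'e' + acd'e + ab'de'

8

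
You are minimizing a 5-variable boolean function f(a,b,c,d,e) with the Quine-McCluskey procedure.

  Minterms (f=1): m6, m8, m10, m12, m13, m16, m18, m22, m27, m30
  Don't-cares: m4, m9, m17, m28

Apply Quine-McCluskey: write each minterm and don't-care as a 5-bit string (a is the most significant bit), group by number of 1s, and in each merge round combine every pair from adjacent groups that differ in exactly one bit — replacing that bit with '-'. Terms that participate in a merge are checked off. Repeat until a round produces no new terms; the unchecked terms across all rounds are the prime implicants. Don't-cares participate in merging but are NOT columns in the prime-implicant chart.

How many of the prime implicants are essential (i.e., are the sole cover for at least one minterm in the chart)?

Round 0: 00100✓ 00110✓ 01000✓ 01001✓ 01010✓ 01100✓ 01101✓ 10000✓ 10001✓ 10010✓ 10110✓ 11011 11100✓ 11110✓
Round 1: -0110 -1100 0-100 001-0 01-00✓ 01-01✓ 010-0 0100-✓ 0110-✓ 1-110 10-10 100-0 1000- 111-0
Round 2: 01-0-
PIs = {-0110, -1100, 0-100, 001-0, 01-0-, 010-0, 1-110, 10-10, 100-0, 1000-, 11011, 111-0}
Coverage chart:
  m6: -0110,001-0
  m8: 01-0-,010-0
  m10: 010-0 ←essential
  m12: -1100,0-100,01-0-
  m13: 01-0- ←essential
  m16: 100-0,1000-
  m18: 10-10,100-0
  m22: -0110,1-110,10-10
  m27: 11011 ←essential
  m30: 1-110,111-0
Essential: 01-0-, 010-0, 11011

3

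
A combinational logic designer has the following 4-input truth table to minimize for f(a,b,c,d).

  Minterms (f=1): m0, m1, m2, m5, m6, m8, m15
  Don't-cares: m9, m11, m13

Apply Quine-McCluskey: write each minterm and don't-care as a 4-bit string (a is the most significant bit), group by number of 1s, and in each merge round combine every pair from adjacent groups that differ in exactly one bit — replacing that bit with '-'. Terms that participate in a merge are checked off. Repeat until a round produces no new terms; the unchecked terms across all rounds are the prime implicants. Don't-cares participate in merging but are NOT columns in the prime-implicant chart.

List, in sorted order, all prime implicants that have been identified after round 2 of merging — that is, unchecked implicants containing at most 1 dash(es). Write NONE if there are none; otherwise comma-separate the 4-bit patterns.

[col 0] 0000*, 0001*, 0010*, 0101*, 0110*, 1000*, 1001*, 1011*, 1101*, 1111*
[col 1] -000*, -001*, -101*, 0-01*, 0-10, 00-0, 000-*, 1-01*, 1-11*, 10-1*, 100-*, 11-1*
[col 2] --01, -00-, 1--1
Prime implicants: --01, -00-, 0-10, 00-0, 1--1

0-10, 00-0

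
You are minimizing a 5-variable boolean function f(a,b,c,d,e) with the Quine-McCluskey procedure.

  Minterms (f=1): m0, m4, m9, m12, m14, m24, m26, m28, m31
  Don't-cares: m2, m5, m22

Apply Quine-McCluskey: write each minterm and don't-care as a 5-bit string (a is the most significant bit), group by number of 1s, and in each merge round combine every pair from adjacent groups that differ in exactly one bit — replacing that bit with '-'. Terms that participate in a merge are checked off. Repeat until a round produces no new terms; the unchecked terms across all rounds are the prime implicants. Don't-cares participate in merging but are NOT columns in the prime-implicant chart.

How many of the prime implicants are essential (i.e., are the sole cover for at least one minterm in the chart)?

4

Round 0: 00000✓ 00010✓ 00100✓ 00101✓ 01001 01100✓ 01110✓ 10110 11000✓ 11010✓ 11100✓ 11111
Round 1: -1100 0-100 00-00 000-0 0010- 011-0 11-00 110-0
PIs = {-1100, 0-100, 00-00, 000-0, 0010-, 01001, 011-0, 10110, 11-00, 110-0, 11111}
Coverage chart:
  m0: 00-00,000-0
  m4: 0-100,00-00,0010-
  m9: 01001 ←essential
  m12: -1100,0-100,011-0
  m14: 011-0 ←essential
  m24: 11-00,110-0
  m26: 110-0 ←essential
  m28: -1100,11-00
  m31: 11111 ←essential
Essential: 01001, 011-0, 110-0, 11111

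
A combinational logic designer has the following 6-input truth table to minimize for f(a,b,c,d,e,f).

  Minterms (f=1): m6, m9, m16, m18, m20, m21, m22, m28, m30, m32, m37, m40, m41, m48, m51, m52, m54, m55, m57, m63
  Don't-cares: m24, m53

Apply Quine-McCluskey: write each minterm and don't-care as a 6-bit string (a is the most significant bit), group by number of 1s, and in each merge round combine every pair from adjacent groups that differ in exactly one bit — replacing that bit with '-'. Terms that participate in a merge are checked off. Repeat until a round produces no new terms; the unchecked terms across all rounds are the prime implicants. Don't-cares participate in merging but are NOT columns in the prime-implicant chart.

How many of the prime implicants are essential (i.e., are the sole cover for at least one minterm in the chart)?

Round 0: 000110✓ 001001✓ 010000✓ 010010✓ 010100✓ 010101✓ 010110✓ 011000✓ 011100✓ 011110✓ 100000✓ 100101✓ 101000✓ 101001✓ 110000✓ 110011✓ 110100✓ 110101✓ 110110✓ 110111✓ 111001✓ 111111✓
Round 1: -01001 -10000✓ -10100✓ -10101✓ -10110✓ 0-0110 01-000✓ 01-100✓ 01-110✓ 010-00✓ 010-10✓ 0100-0✓ 0101-0✓ 01010-✓ 011-00✓ 0111-0✓ 1-0000 1-0101 1-1001 10-000 10100- 11-111 110-00✓ 110-11 1101-0✓ 1101-1✓ 11010-✓ 11011-✓
Round 2: -10-00 -101-0 -1010- 01--00 01-1-0 010--0 1101--
PIs = {-01001, -10-00, -101-0, -1010-, 0-0110, 01--00, 01-1-0, 010--0, 1-0000, 1-0101, 1-1001, 10-000, 10100-, 11-111, 110-11, 1101--}
Coverage chart:
  m6: 0-0110 ←essential
  m9: -01001 ←essential
  m16: -10-00,01--00,010--0
  m18: 010--0 ←essential
  m20: -10-00,-101-0,-1010-,01--00,01-1-0,010--0
  m21: -1010- ←essential
  m22: -101-0,0-0110,01-1-0,010--0
  m28: 01--00,01-1-0
  m30: 01-1-0 ←essential
  m32: 1-0000,10-000
  m37: 1-0101 ←essential
  m40: 10-000,10100-
  m41: -01001,1-1001,10100-
  m48: -10-00,1-0000
  m51: 110-11 ←essential
  m52: -10-00,-101-0,-1010-,1101--
  m54: -101-0,1101--
  m55: 11-111,110-11,1101--
  m57: 1-1001 ←essential
  m63: 11-111 ←essential
Essential: -01001, -1010-, 0-0110, 01-1-0, 010--0, 1-0101, 1-1001, 11-111, 110-11

9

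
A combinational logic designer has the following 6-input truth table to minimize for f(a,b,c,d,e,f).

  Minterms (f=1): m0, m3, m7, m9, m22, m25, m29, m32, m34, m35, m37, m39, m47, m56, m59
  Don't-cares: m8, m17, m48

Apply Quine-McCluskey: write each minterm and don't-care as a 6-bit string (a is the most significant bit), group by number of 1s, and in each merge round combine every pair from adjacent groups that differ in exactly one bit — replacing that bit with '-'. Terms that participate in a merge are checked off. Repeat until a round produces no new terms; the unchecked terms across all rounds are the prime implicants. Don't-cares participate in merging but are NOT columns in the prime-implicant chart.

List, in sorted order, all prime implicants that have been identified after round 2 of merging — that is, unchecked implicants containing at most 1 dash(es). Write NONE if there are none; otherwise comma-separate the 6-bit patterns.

-00000, 0-1001, 00-000, 00100-, 01-001, 010110, 011-01, 1-0000, 10-111, 1000-0, 10001-, 1001-1, 11-000, 111011

size-2^0 implicants → 000000(✓)  000011(✓)  000111(✓)  001000(✓)  001001(✓)  010001(✓)  010110  011001(✓)  011101(✓)  100000(✓)  100010(✓)  100011(✓)  100101(✓)  100111(✓)  101111(✓)  110000(✓)  111000(✓)  111011
size-2^1 implicants → -00000  -00011(✓)  -00111(✓)  0-1001  00-000  000-11(✓)  00100-  01-001  011-01  1-0000  10-111  100-11(✓)  1000-0  10001-  1001-1  11-000
size-2^2 implicants → -00-11
Unchecked terms (primes): -00-11, -00000, 0-1001, 00-000, 00100-, 01-001, 010110, 011-01, 1-0000, 10-111, 1000-0, 10001-, 1001-1, 11-000, 111011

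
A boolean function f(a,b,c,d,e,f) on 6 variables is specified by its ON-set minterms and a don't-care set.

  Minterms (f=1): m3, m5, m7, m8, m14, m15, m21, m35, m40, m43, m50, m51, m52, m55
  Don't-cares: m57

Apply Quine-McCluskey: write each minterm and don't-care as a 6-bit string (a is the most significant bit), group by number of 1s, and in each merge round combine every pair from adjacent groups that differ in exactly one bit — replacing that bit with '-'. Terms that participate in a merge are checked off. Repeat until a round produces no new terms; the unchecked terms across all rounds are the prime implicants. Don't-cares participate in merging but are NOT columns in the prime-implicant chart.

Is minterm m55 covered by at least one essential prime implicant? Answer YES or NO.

size-2^0 implicants → 000011(✓)  000101(✓)  000111(✓)  001000(✓)  001110(✓)  001111(✓)  010101(✓)  100011(✓)  101000(✓)  101011(✓)  110010(✓)  110011(✓)  110100  110111(✓)  111001
size-2^1 implicants → -00011  -01000  0-0101  00-111  000-11  0001-1  00111-  1-0011  10-011  110-11  11001-
Unchecked terms (primes): -00011, -01000, 0-0101, 00-111, 000-11, 0001-1, 00111-, 1-0011, 10-011, 110-11, 11001-, 110100, 111001
Minterm coverage:
  m3 ⊆ -00011,000-11
  m5 ⊆ 0-0101,0001-1
  m7 ⊆ 00-111,000-11,0001-1
  m8 ⊆ -01000 [E]
  m14 ⊆ 00111- [E]
  m15 ⊆ 00-111,00111-
  m21 ⊆ 0-0101 [E]
  m35 ⊆ -00011,1-0011,10-011
  m40 ⊆ -01000 [E]
  m43 ⊆ 10-011 [E]
  m50 ⊆ 11001- [E]
  m51 ⊆ 1-0011,110-11,11001-
  m52 ⊆ 110100 [E]
  m55 ⊆ 110-11 [E]
E = {-01000, 0-0101, 00111-, 10-011, 110-11, 11001-, 110100}

YES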